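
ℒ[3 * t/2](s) 3/(2 * s^2)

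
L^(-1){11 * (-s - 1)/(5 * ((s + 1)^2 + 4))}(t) -11 * exp(-t) * cos(2 * t)/5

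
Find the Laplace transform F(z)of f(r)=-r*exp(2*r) -1/(z - 2)^2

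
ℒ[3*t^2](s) 6/s^3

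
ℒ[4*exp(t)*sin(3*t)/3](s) 4/((s - 1)^2 + 9)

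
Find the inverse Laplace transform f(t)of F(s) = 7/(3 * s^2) 7 * t/3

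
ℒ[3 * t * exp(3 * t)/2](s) 3/(2 * (s - 3)^2)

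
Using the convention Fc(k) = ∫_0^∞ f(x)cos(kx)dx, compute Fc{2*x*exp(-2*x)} 2*(4 - k^2)/(k^2 + 4)^2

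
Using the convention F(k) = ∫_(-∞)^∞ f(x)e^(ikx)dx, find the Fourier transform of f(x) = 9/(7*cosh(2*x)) 9*pi/(14*cosh(pi*k/4))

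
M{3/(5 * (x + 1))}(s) 3 * pi * csc(pi * s)/5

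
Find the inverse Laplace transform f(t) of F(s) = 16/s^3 8*t^2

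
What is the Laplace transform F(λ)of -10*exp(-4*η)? -10/(λ + 4)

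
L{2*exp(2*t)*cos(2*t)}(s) 2*(s - 2)/((s - 2)^2 + 4)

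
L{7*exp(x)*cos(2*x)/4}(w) 7*(w - 1)/(4*((w - 1)^2 + 4))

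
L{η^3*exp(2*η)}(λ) 6/(λ - 2)^4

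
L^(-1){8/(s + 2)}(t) 8 * exp(-2 * t)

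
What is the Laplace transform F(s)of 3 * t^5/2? 180/s^6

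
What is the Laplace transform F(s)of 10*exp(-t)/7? 10/(7*(s + 1))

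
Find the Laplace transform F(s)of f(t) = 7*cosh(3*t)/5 7*s/(5*(s^2 - 9))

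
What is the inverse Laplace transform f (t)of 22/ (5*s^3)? 11*t^2/5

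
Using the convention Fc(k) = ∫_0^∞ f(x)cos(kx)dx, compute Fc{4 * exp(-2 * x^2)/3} sqrt(2) * sqrt(pi) * exp(-k^2/8)/3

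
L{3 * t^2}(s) 6/s^3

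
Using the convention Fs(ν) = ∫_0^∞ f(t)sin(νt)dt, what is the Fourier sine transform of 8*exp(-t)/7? 8*ν/(7*(ν^2 + 1))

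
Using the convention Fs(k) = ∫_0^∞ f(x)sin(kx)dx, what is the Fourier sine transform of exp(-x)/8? k/(8*(k^2 + 1))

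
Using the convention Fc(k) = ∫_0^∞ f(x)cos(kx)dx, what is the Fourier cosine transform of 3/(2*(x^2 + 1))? 3*pi*exp(-k)/4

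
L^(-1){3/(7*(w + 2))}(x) 3*exp(-2*x)/7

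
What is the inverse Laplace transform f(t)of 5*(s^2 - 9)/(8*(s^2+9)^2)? 5*t*cos(3*t)/8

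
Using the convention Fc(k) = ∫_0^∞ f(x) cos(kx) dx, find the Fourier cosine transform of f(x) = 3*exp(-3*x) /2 9/(2*(k^2 + 9) ) 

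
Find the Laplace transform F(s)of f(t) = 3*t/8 3/(8*s^2)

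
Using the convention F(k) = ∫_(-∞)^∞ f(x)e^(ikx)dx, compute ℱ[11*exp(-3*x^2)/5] 11*sqrt(3)*sqrt(pi)*exp(-k^2/12)/15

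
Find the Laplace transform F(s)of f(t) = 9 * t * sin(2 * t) 36 * s/(s^2+4)^2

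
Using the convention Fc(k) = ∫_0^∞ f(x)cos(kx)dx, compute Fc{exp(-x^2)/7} sqrt(pi) * exp(-k^2/4)/14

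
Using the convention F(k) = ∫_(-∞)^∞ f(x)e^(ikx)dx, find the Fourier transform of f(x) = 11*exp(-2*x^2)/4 11*sqrt(2)*sqrt(pi)*exp(-k^2/8)/8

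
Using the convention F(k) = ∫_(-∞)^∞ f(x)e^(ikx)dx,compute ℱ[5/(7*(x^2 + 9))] 5*pi*exp(-3*Abs(k))/21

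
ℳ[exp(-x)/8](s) gamma(s)/8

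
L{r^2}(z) 2/z^3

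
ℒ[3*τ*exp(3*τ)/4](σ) 3/(4*(σ - 3)^2)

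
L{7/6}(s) 7/(6 * s)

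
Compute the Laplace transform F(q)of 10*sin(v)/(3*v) 10*atan(1/q)/3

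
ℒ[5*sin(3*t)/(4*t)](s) 5*atan(3/s)/4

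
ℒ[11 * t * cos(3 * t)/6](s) 11 * (s^2-9)/(6 * (s^2 + 9)^2)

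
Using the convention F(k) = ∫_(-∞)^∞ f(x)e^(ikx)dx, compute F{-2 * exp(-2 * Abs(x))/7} -8/(7 * k^2 + 28)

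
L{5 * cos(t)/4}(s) 5 * s/(4 * (s^2 + 1))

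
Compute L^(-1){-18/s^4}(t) -3 * t^3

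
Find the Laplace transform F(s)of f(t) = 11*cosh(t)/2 11*s/(2*(s^2 - 1))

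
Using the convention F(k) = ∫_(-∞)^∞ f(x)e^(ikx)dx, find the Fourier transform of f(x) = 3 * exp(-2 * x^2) 3 * sqrt(2) * sqrt(pi) * exp(-k^2/8)/2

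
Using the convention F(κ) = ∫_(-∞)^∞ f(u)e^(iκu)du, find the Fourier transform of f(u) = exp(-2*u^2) sqrt(2)*sqrt(pi)*exp(-κ^2/8)/2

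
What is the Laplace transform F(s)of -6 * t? -6/s^2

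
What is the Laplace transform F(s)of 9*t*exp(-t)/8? 9/(8*(s + 1)^2)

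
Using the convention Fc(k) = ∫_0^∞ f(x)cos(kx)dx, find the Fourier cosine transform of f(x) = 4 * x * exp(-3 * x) 4 * (9 - k^2)/(k^2 + 9)^2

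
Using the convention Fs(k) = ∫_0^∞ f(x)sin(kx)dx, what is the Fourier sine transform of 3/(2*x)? 3*pi/4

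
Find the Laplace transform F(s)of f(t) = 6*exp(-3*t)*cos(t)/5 6*(s+3)/(5*((s+3)^2+1))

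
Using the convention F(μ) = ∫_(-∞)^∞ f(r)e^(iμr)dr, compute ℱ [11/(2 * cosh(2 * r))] 11 * pi/(4 * cosh(pi * μ/4))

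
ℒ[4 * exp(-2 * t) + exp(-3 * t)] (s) 1/(s + 3) + 4/(s + 2)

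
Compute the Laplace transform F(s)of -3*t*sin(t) -6*s/(s^2 + 1)^2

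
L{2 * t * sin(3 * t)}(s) 12 * s/(s^2 + 9)^2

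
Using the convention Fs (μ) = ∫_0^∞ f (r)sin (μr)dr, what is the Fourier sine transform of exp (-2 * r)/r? atan (μ/2)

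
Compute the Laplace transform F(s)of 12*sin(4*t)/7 48/(7*(s^2 + 16))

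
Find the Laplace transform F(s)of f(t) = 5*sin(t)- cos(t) 5/(s^2 + 1)- s/(s^2 + 1)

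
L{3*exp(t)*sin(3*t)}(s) 9/((s - 1)^2 + 9)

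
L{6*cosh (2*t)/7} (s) 6*s/ (7*(s^2 - 4))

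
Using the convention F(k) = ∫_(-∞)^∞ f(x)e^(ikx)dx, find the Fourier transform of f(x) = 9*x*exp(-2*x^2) 9*sqrt(2)*I*sqrt(pi)*k*exp(-k^2/8)/8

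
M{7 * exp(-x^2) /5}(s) 7 * gamma(s/2) /10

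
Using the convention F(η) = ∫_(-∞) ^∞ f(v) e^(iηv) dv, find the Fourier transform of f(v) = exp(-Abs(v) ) 2/(η^2+1) 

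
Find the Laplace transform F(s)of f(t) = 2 2/s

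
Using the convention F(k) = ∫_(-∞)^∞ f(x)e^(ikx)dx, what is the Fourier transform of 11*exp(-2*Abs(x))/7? 44/(7*(k^2 + 4))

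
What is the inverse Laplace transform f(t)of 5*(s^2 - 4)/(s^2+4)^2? 5*t*cos(2*t)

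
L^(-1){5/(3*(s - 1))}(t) 5*exp(t)/3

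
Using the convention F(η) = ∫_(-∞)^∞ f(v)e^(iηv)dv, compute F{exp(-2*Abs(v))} 4/(η^2 + 4)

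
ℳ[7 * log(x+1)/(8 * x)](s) -7 * pi * csc(pi * s)/(8 * s - 8)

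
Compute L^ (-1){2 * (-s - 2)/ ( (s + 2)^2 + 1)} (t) -2 * exp (-2 * t) * cos (t)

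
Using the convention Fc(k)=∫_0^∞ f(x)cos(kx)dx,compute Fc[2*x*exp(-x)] 2*(1 - k^2)/(k^2+1)^2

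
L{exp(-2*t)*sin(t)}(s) 1/((s + 2)^2 + 1)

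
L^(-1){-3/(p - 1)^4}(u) -u^3*exp(u)/2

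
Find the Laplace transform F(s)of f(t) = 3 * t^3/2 9/s^4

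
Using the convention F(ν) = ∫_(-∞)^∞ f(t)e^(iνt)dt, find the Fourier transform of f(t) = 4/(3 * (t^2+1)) 4 * pi * exp(-Abs(ν))/3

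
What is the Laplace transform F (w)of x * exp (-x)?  (w + 1)^ (-2)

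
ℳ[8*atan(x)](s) -4*pi*sec(pi*s/2)/s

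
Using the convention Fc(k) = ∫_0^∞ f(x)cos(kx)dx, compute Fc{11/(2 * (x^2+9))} 11 * pi * exp(-3 * k)/12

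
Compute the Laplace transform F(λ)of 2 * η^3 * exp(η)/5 12/(5 * (λ - 1)^4)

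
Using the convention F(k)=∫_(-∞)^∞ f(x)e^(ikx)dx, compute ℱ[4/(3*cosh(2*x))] 2*pi/(3*cosh(pi*k/4))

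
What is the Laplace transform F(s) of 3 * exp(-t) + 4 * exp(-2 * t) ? 4/(s + 2) + 3/(s + 1) 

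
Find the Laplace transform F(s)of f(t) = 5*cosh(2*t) 5*s/(s^2 - 4)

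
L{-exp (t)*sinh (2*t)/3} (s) -2/ (3*(s - 1)^2 - 12)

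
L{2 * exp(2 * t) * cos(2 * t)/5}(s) 2 * (s - 2)/(5 * ((s - 2)^2 + 4))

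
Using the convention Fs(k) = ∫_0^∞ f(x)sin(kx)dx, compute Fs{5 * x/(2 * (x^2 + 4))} 5 * pi * exp(-2 * k)/4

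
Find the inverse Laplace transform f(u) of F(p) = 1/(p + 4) exp(-4 * u) 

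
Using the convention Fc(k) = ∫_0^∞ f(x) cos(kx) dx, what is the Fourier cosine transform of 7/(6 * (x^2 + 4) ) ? 7 * pi * exp(-2 * k) /24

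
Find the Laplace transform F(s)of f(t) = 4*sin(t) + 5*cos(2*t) 4/(s^2 + 1) + 5*s/(s^2 + 4)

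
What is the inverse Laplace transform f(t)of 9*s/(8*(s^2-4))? 9*cosh(2*t)/8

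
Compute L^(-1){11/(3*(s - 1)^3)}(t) 11*t^2*exp(t)/6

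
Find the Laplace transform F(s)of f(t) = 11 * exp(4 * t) 11/(s - 4)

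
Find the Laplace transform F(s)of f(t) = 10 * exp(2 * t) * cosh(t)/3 10 * (s - 2)/(3 * ((s - 2)^2 - 1))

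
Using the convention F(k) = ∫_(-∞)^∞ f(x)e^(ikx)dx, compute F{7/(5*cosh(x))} 7*pi/(5*cosh(pi*k/2))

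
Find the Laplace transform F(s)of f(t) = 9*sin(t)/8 9/(8*(s^2 + 1))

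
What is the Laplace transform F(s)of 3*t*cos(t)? 3*(s^2 - 1)/(s^2 + 1)^2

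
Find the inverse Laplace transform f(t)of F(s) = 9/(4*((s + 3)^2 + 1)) 9*exp(-3*t)*sin(t)/4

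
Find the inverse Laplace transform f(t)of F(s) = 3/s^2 3*t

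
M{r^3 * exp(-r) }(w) gamma(w + 3) 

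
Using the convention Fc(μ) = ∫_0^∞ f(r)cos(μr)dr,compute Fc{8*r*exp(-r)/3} 8*(1 - μ^2)/(3*(μ^2 + 1)^2)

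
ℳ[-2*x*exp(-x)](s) -2*gamma(s + 1)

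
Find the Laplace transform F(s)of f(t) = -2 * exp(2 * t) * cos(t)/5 2 * (2 - s)/(5 * ((s - 2)^2 + 1))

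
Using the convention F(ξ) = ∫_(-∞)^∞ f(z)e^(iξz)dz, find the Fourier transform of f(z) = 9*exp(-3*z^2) 3*sqrt(3)*sqrt(pi)*exp(-ξ^2/12)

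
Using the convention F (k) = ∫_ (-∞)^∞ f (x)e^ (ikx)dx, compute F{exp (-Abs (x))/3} 2/ (3*(k^2 + 1))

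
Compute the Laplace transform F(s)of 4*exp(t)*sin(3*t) 12/((s - 1)^2 + 9)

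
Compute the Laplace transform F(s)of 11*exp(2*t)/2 11/(2*(s - 2))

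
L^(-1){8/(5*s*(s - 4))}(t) 4*exp(2*t)*sinh(2*t)/5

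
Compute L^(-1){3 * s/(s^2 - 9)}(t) 3 * cosh(3 * t)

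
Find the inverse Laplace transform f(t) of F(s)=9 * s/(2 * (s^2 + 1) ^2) 9 * t * sin(t) /4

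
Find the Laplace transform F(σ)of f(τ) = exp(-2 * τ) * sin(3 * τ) 3/((σ+2)^2+9)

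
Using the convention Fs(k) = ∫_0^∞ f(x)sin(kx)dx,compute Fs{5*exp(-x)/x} 5*atan(k)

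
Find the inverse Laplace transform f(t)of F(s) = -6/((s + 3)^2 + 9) -2*exp(-3*t)*sin(3*t)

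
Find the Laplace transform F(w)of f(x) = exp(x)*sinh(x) 1/(w*(w - 2))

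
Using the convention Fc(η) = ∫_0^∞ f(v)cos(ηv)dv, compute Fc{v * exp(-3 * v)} (9 - η^2)/(η^2 + 9)^2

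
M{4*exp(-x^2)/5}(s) 2*gamma(s/2)/5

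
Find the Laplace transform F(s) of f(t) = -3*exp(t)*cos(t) 3*(1 - s) /((s - 1) ^2 + 1) 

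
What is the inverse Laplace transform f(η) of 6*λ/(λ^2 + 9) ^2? η*sin(3*η) 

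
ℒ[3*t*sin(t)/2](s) 3*s/(s^2 + 1)^2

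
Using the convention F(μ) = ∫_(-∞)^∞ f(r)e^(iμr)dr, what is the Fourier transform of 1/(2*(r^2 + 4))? pi*exp(-2*Abs(μ))/4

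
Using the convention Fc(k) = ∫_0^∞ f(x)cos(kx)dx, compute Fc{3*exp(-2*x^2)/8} 3*sqrt(2)*sqrt(pi)*exp(-k^2/8)/32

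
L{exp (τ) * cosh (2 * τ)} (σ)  (σ - 1)/ ( (σ - 1)^2-4)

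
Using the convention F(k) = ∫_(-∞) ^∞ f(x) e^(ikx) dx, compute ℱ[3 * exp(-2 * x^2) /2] 3 * sqrt(2) * sqrt(pi) * exp(-k^2/8) /4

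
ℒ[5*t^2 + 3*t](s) 3/s^2 + 10/s^3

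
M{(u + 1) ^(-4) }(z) gamma(z) * gamma(4 - z) /6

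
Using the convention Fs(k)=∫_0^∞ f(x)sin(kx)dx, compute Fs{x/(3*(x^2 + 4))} pi*exp(-2*k)/6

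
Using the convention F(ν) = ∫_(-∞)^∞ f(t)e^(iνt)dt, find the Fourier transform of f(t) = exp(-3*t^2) sqrt(3)*sqrt(pi)*exp(-ν^2/12)/3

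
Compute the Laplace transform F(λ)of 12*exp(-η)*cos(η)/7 12*(λ + 1)/(7*((λ + 1)^2 + 1))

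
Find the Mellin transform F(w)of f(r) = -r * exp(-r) -gamma(w + 1)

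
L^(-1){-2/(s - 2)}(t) -2*exp(2*t)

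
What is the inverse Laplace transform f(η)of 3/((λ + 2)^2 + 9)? exp(-2 * η) * sin(3 * η)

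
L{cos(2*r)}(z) z/(z^2 + 4)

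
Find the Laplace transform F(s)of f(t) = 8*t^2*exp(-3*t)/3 16/(3*(s+3)^3)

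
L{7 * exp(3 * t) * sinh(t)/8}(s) 7/(8 * ((s - 3)^2 - 1))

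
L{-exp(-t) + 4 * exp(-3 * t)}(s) 4/(s + 3) - 1/(s + 1)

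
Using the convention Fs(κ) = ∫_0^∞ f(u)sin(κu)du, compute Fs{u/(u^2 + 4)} pi*exp(-2*κ)/2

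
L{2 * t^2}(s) 4/s^3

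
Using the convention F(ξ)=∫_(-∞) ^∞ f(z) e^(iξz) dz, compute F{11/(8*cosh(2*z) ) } 11*pi/(16*cosh(pi*ξ/4) ) 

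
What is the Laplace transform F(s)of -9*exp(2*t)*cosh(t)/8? 9*(2 - s)/(8*((s - 2)^2 - 1))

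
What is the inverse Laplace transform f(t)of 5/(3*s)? 5/3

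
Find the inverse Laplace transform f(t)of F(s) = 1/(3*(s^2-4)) sinh(2*t)/6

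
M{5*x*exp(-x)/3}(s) 5*gamma(s + 1)/3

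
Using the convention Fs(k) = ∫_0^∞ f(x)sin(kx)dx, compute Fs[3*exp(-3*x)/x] 3*atan(k/3)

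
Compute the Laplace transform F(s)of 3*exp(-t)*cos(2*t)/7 3*(s+1)/(7*((s+1)^2+4))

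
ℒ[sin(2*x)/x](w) atan(2/w)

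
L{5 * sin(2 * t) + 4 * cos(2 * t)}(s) 4 * s/(s^2 + 4) + 10/(s^2 + 4)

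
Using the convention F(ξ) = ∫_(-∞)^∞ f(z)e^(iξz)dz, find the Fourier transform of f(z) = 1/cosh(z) pi/cosh(pi * ξ/2)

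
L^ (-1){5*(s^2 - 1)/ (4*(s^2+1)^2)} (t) 5*t*cos (t)/4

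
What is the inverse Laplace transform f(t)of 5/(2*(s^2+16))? 5*sin(4*t)/8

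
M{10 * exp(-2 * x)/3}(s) 10 * gamma(s)/(3 * 2^s)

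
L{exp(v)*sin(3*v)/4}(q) 3/(4*((q - 1)^2+9))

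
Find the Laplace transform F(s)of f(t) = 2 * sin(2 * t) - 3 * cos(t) 4/(s^2 + 4) - 3 * s/(s^2 + 1)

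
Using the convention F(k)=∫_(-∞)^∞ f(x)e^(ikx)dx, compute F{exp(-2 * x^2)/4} sqrt(2) * sqrt(pi) * exp(-k^2/8)/8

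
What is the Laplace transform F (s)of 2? 2/s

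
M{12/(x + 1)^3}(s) 6*pi*(s - 2)*(s - 1)/sin(pi*s)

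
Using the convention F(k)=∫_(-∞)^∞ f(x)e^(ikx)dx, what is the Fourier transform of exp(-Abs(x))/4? 1/(2*(k^2 + 1))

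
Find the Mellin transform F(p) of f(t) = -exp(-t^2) -gamma(p/2) /2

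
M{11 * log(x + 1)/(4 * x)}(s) -11 * pi * csc(pi * s)/(4 * s - 4)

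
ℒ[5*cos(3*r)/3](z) 5*z/(3*(z^2 + 9))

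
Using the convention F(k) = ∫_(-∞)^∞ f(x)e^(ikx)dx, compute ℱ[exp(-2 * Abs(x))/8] 1/(2 * (k^2+4))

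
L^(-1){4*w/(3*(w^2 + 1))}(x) 4*cos(x)/3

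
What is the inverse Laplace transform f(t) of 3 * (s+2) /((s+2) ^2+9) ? 3 * exp(-2 * t) * cos(3 * t) 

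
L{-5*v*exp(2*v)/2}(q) -5/(2*(q - 2)^2)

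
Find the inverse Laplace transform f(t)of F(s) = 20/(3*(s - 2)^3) 10*t^2*exp(2*t)/3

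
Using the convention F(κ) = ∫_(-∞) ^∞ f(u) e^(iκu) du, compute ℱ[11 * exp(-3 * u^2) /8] 11 * sqrt(3) * sqrt(pi) * exp(-κ^2/12) /24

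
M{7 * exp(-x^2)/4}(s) 7 * gamma(s/2)/8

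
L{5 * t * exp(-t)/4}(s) 5/(4 * (s + 1)^2)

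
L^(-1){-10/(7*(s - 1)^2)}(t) -10*t*exp(t)/7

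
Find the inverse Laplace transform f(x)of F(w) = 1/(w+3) exp(-3*x)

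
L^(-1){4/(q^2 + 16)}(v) sin(4 * v)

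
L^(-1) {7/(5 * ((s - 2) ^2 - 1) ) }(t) 7 * exp(2 * t) * sinh(t) /5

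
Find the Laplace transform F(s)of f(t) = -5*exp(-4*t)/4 -5/(4*s + 16)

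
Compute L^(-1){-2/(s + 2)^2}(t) -2 * t * exp(-2 * t)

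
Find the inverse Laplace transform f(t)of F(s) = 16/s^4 8 * t^3/3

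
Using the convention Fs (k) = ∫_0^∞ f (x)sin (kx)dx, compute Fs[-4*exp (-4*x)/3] -4*k/ (3*k^2 + 48)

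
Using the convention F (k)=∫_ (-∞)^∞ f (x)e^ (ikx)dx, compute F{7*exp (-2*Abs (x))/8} 7/ (2*(k^2 + 4))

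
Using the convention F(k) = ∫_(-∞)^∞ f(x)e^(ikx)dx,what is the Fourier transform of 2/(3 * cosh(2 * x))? pi/(3 * cosh(pi * k/4))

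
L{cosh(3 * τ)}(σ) σ/(σ^2 - 9)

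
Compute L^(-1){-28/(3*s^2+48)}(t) -7*sin(4*t)/3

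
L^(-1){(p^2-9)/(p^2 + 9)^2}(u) u * cos(3 * u)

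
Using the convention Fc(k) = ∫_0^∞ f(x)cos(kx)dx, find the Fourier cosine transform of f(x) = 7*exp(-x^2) 7*sqrt(pi)*exp(-k^2/4)/2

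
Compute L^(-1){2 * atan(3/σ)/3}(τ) 2 * sin(3 * τ)/(3 * τ)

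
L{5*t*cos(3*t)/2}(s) 5*(s^2 - 9)/(2*(s^2+9)^2)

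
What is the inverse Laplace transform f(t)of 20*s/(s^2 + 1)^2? 10*t*sin(t)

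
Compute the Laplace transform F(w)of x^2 2/w^3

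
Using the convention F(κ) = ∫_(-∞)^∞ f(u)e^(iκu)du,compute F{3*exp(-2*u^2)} 3*sqrt(2)*sqrt(pi)*exp(-κ^2/8)/2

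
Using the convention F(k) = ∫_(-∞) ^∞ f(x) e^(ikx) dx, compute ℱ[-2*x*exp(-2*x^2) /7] -sqrt(2)*I*sqrt(pi)*k*exp(-k^2/8) /28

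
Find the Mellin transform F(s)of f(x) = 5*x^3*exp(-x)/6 5*gamma(s + 3)/6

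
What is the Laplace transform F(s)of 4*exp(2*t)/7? 4/(7*(s - 2))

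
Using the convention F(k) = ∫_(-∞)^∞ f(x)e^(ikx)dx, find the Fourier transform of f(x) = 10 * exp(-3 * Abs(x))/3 20/(k^2 + 9)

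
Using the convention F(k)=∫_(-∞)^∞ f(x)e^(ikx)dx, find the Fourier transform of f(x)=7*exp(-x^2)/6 7*sqrt(pi)*exp(-k^2/4)/6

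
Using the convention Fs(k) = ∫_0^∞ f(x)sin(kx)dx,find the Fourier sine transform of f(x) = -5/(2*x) -5*pi/4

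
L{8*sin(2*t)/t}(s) 8*atan(2/s)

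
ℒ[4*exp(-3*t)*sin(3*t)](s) 12/((s + 3)^2 + 9)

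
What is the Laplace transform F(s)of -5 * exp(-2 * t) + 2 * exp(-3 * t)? 2/(s + 3) - 5/(s + 2)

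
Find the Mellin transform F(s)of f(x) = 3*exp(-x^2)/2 3*gamma(s/2)/4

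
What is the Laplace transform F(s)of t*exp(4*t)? (s - 4)^(-2)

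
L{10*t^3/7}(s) 60/(7*s^4)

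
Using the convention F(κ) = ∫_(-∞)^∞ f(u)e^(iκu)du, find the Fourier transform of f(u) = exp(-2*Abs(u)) 4/(κ^2 + 4)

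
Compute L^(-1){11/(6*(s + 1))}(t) 11*exp(-t)/6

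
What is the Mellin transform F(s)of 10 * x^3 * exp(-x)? 10 * gamma(s + 3)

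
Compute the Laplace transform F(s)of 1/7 1/(7 * s)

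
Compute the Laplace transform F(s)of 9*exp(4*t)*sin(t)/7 9/(7*((s - 4)^2 + 1))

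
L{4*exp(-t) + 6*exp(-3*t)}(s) 6/(s + 3) + 4/(s + 1)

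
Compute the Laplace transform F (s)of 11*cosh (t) 11*s/ (s^2 - 1)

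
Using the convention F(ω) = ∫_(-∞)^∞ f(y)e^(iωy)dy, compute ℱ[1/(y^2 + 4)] pi*exp(-2*Abs(ω))/2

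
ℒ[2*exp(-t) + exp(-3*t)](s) 1/(s + 3) + 2/(s + 1)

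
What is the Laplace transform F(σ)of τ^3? 6/σ^4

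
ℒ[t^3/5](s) 6/(5*s^4)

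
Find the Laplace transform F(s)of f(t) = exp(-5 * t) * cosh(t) (s + 5)/((s + 5)^2-1)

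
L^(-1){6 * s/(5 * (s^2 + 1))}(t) 6 * cos(t)/5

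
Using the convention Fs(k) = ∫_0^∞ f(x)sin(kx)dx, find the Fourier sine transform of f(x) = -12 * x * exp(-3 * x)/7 -72 * k/(7 * (k^2 + 9)^2)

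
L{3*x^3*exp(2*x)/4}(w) 9/(2*(w - 2)^4)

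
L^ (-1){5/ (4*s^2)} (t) 5*t/4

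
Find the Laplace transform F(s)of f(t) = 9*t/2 9/(2*s^2)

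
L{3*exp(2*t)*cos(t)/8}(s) 3*(s - 2)/(8*((s - 2)^2 + 1))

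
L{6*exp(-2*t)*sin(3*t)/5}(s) 18/(5*((s + 2)^2 + 9))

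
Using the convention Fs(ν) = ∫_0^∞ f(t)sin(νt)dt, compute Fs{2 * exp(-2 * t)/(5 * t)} 2 * atan(ν/2)/5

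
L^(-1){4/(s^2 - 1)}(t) 4*sinh(t)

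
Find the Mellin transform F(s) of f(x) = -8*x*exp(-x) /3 -8*gamma(s + 1) /3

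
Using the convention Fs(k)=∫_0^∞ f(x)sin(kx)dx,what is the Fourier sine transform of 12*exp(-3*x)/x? 12*atan(k/3)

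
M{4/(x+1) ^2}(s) -4 * pi * (s - 1) /sin(pi * s) 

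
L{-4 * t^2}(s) -8/s^3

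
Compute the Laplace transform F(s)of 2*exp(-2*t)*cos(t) 2*(s + 2)/((s + 2)^2 + 1)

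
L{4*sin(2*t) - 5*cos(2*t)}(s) 8/(s^2 + 4) - 5*s/(s^2 + 4)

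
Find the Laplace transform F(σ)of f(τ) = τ σ^(-2)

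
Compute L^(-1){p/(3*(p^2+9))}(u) cos(3*u)/3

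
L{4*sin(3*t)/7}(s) 12/(7*(s^2+9))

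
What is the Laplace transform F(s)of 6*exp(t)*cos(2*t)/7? 6*(s - 1)/(7*((s - 1)^2+4))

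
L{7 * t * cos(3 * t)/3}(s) 7 * (s^2 - 9)/(3 * (s^2 + 9)^2)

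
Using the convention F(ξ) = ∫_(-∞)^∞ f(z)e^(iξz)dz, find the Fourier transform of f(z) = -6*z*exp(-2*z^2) -3*sqrt(2)*I*sqrt(pi)*ξ*exp(-ξ^2/8)/4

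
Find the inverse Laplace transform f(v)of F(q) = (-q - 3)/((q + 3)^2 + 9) -exp(-3 * v) * cos(3 * v)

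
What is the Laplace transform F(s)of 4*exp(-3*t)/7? 4/(7*(s + 3))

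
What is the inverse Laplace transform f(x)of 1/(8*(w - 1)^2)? x*exp(x)/8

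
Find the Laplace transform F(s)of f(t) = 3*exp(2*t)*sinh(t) 3/((s - 2)^2 - 1)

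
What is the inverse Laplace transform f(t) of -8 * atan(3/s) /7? -8 * sin(3 * t) /(7 * t) 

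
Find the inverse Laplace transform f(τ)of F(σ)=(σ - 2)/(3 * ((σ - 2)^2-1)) exp(2 * τ) * cosh(τ)/3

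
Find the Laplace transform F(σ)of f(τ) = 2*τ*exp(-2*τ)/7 2/(7*(σ + 2)^2)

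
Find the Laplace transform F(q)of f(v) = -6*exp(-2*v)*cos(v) 6*(-q - 2)/((q + 2)^2 + 1)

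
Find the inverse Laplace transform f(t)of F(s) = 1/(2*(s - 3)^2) t*exp(3*t)/2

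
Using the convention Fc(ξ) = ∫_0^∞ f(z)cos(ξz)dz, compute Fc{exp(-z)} 1/(ξ^2 + 1)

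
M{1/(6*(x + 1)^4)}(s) gamma(s)*gamma(4 - s)/36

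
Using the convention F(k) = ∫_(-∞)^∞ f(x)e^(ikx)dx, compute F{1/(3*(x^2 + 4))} pi*exp(-2*Abs(k))/6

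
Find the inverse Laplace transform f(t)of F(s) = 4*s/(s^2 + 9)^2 2*t*sin(3*t)/3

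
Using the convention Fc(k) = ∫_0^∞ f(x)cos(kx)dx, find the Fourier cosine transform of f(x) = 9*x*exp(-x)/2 9*(1 - k^2)/(2*(k^2 + 1)^2)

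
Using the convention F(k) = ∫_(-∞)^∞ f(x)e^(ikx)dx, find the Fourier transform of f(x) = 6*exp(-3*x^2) 2*sqrt(3)*sqrt(pi)*exp(-k^2/12)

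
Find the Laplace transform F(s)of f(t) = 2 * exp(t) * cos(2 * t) 2 * (s - 1)/((s - 1)^2 + 4)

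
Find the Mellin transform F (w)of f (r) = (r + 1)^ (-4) gamma (w)*gamma (4 - w)/6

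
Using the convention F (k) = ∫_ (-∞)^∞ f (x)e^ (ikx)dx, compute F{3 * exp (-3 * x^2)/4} sqrt (3) * sqrt (pi) * exp (-k^2/12)/4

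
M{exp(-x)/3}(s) gamma(s)/3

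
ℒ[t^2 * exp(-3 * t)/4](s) 1/(2 * (s + 3)^3)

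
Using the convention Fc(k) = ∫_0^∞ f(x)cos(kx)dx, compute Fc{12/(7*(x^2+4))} 3*pi*exp(-2*k)/7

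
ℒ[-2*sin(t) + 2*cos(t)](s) 2*s/(s^2 + 1) - 2/(s^2 + 1)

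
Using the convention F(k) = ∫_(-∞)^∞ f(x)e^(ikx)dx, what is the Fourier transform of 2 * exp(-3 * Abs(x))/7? 12/(7 * (k^2 + 9))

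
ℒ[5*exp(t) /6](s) 5/(6*(s - 1) ) 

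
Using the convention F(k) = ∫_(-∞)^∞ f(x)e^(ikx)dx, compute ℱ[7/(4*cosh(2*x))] 7*pi/(8*cosh(pi*k/4))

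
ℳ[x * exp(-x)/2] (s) gamma(s + 1)/2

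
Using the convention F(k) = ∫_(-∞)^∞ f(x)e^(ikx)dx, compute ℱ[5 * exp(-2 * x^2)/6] 5 * sqrt(2) * sqrt(pi) * exp(-k^2/8)/12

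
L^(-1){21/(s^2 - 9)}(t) 7*sinh(3*t)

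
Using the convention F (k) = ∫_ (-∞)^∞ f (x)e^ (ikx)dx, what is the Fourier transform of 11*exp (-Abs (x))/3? 22/ (3*(k^2+1))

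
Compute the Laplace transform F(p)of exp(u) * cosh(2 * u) (p - 1)/((p - 1)^2 - 4)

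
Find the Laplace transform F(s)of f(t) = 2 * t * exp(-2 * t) 2/(s + 2)^2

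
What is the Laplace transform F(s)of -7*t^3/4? -21/(2*s^4)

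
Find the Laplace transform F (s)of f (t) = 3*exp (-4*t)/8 3/ (8*(s + 4))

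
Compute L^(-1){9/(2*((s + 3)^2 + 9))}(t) 3*exp(-3*t)*sin(3*t)/2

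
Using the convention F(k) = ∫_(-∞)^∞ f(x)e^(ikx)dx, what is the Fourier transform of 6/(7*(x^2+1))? 6*pi*exp(-Abs(k))/7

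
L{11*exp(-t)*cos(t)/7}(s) 11*(s + 1)/(7*((s + 1)^2 + 1))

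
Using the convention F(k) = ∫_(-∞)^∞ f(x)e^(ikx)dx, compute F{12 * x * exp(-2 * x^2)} 3 * sqrt(2) * I * sqrt(pi) * k * exp(-k^2/8)/2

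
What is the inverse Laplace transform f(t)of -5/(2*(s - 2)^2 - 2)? -5*exp(2*t)*sinh(t)/2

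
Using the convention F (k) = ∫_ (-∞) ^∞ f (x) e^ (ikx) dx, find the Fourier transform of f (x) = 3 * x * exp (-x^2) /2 3 * I * sqrt (pi) * k * exp (-k^2/4) /4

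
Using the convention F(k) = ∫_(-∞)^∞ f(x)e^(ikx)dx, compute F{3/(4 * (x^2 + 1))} 3 * pi * exp(-Abs(k))/4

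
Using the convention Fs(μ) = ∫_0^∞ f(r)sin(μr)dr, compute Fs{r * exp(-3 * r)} 6 * μ/(μ^2 + 9)^2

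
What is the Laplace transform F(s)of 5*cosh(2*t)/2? 5*s/(2*(s^2 - 4))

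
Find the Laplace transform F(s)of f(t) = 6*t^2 12/s^3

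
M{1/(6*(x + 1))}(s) pi*csc(pi*s)/6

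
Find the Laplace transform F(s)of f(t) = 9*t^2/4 9/(2*s^3)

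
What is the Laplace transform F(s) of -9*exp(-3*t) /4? -9/(4*s + 12) 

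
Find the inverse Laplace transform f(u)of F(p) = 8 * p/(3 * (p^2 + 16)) 8 * cos(4 * u)/3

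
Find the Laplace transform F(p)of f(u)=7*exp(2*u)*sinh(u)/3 7/(3*((p - 2)^2 - 1))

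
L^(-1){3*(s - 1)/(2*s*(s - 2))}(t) 3*exp(t)*cosh(t)/2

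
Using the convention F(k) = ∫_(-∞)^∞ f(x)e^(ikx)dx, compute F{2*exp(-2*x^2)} sqrt(2)*sqrt(pi)*exp(-k^2/8)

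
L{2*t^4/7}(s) 48/(7*s^5)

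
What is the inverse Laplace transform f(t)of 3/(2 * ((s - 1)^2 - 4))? 3 * exp(t) * sinh(2 * t)/4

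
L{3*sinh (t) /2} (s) 3/ (2*(s^2 - 1) ) 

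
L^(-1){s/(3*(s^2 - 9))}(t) cosh(3*t)/3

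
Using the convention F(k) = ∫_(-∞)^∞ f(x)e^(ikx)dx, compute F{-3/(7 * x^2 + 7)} -3 * pi * exp(-Abs(k))/7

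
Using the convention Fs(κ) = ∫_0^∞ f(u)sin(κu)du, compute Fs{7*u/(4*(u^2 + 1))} 7*pi*exp(-κ)/8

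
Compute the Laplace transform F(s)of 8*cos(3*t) 8*s/(s^2 + 9)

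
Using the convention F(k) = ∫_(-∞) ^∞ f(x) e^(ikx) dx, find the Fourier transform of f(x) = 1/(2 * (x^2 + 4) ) pi * exp(-2 * Abs(k) ) /4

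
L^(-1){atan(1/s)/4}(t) sin(t)/(4*t)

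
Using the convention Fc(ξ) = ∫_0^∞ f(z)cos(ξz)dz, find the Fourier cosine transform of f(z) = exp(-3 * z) 3/(ξ^2 + 9)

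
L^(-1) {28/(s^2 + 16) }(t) 7*sin(4*t) 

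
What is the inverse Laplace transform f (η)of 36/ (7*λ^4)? 6*η^3/7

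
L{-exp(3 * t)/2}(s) -1/(2 * s - 6)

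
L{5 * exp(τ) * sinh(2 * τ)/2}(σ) 5/((σ - 1)^2 - 4)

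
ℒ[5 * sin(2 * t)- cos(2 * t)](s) 10/(s^2+4)- s/(s^2+4)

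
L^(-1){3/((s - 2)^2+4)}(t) 3*exp(2*t)*sin(2*t)/2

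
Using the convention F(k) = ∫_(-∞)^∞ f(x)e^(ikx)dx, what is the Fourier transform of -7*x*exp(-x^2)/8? -7*I*sqrt(pi)*k*exp(-k^2/4)/16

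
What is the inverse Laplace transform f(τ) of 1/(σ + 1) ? exp(-τ) 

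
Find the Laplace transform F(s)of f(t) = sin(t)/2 1/(2 * (s^2 + 1))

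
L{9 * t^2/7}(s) 18/(7 * s^3) 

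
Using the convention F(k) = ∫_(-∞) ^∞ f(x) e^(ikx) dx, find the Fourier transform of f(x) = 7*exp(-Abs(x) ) 14/(k^2 + 1) 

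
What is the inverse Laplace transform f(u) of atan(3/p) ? sin(3*u) /u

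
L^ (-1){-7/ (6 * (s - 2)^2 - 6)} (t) -7 * exp (2 * t) * sinh (t)/6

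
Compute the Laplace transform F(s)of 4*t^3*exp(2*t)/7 24/(7*(s - 2)^4)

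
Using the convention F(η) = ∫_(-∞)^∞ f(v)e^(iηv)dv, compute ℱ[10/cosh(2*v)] 5*pi/cosh(pi*η/4)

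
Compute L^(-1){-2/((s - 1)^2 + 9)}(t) -2*exp(t)*sin(3*t)/3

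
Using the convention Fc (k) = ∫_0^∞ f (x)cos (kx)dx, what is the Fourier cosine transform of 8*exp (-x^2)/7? 4*sqrt (pi)*exp (-k^2/4)/7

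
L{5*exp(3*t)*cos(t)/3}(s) 5*(s - 3)/(3*((s - 3)^2 + 1))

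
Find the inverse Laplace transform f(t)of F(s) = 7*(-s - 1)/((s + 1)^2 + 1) -7*exp(-t)*cos(t)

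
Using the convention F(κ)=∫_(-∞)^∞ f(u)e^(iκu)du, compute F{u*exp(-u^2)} I*sqrt(pi)*κ*exp(-κ^2/4)/2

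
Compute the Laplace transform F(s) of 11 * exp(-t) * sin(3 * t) 33/((s + 1) ^2 + 9) 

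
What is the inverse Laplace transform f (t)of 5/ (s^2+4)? 5*sin (2*t)/2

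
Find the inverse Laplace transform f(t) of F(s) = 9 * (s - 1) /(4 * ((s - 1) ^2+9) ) 9 * exp(t) * cos(3 * t) /4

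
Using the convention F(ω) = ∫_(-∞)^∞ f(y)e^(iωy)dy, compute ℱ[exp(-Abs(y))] 2/(ω^2 + 1)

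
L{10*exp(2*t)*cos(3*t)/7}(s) 10*(s - 2)/(7*((s - 2)^2 + 9))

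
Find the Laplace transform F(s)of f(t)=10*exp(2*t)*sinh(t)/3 10/(3*((s - 2)^2 - 1))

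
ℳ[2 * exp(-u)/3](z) 2 * gamma(z)/3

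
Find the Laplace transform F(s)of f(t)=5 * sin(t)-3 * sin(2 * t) 5/(s^2 + 1)-6/(s^2 + 4)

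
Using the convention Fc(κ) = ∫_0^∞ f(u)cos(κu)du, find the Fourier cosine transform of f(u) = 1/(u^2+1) pi * exp(-κ)/2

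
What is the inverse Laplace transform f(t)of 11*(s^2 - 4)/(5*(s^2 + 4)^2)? 11*t*cos(2*t)/5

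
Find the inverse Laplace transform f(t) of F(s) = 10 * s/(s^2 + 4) 10 * cos(2 * t) 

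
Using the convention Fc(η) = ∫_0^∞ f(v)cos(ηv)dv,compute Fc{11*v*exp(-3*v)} 11*(9 - η^2)/(η^2+9)^2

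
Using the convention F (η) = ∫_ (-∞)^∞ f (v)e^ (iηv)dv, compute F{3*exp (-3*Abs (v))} 18/ (η^2 + 9)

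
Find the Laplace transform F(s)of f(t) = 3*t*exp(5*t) 3/(s - 5)^2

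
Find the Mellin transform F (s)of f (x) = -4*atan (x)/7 2*pi*sec (pi*s/2)/ (7*s)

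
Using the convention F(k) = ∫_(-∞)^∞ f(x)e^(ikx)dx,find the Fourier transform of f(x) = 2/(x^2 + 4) pi*exp(-2*Abs(k))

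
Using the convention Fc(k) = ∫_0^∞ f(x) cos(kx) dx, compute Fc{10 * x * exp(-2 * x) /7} 10 * (4 - k^2) /(7 * (k^2 + 4) ^2) 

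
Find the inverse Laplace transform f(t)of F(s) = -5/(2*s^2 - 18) -5*sinh(3*t)/6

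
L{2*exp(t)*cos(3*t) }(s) 2*(s - 1) /((s - 1) ^2 + 9) 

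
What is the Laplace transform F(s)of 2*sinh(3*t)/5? 6/(5*(s^2 - 9))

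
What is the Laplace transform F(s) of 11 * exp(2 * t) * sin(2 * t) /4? 11/(2 * ((s - 2) ^2 + 4) ) 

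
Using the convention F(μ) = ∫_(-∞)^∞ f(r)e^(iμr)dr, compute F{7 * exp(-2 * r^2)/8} 7 * sqrt(2) * sqrt(pi) * exp(-μ^2/8)/16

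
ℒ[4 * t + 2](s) 2/s + 4/s^2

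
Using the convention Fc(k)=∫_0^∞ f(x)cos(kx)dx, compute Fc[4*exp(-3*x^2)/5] 2*sqrt(3)*sqrt(pi)*exp(-k^2/12)/15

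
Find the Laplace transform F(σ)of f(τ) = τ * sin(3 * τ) 6 * σ/(σ^2 + 9)^2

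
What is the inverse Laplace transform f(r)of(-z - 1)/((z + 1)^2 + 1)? -exp(-r) * cos(r)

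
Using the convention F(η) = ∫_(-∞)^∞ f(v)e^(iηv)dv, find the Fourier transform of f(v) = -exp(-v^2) -sqrt(pi)*exp(-η^2/4)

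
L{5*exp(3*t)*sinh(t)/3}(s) 5/(3*((s - 3)^2-1))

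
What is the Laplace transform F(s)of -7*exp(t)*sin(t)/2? -7/(2*(s - 1)^2 + 2)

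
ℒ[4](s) 4/s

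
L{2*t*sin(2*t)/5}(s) 8*s/(5*(s^2 + 4)^2)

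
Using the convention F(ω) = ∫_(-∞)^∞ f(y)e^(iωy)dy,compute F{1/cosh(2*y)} pi/(2*cosh(pi*ω/4))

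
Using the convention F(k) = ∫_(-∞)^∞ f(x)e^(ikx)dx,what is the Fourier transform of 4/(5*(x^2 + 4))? 2*pi*exp(-2*Abs(k))/5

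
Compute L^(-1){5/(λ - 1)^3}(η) 5*η^2*exp(η)/2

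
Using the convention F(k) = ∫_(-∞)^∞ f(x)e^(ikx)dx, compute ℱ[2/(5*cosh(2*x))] pi/(5*cosh(pi*k/4))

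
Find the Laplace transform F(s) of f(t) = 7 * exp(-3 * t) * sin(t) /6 7/(6 * ((s + 3) ^2 + 1) ) 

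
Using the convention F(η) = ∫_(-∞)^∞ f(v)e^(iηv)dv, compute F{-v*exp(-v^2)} -I*sqrt(pi)*η*exp(-η^2/4)/2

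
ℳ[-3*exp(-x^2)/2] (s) -3*gamma(s/2)/4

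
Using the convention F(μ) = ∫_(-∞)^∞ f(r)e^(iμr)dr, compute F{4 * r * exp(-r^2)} 2 * I * sqrt(pi) * μ * exp(-μ^2/4)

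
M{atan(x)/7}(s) -pi*sec(pi*s/2)/(14*s)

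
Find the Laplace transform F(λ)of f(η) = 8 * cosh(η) 8 * λ/(λ^2 - 1)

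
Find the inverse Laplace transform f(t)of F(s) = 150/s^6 5*t^5/4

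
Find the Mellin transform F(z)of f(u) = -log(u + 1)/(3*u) pi*csc(pi*z)/(3*(z - 1))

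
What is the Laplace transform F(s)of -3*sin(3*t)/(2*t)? -3*atan(3/s)/2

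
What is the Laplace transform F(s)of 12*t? 12/s^2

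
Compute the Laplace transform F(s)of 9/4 9/(4*s)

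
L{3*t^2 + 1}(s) 1/s + 6/s^3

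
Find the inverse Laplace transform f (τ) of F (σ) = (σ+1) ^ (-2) τ*exp (-τ) 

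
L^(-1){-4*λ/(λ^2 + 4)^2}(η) -η*sin(2*η)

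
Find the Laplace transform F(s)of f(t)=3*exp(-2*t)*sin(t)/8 3/(8*((s + 2)^2 + 1))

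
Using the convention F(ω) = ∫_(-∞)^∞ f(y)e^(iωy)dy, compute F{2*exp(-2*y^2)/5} sqrt(2)*sqrt(pi)*exp(-ω^2/8)/5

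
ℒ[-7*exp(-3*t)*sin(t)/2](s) -7/(2*(s + 3)^2 + 2)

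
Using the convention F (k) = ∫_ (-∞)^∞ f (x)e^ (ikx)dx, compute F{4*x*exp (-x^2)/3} 2*I*sqrt (pi)*k*exp (-k^2/4)/3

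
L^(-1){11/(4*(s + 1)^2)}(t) 11*t*exp(-t)/4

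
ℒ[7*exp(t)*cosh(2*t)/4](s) 7*(s - 1)/(4*((s - 1)^2 - 4))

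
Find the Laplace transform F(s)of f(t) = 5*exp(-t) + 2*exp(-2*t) 2/(s + 2) + 5/(s + 1)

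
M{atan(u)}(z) -pi*sec(pi*z/2)/(2*z)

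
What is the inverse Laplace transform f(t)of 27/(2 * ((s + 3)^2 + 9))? 9 * exp(-3 * t) * sin(3 * t)/2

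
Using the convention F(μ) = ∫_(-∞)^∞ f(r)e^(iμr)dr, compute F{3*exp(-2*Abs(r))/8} 3/(2*(μ^2+4))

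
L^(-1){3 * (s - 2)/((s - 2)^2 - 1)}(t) 3 * exp(2 * t) * cosh(t)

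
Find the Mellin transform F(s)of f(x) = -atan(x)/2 pi * sec(pi * s/2)/(4 * s)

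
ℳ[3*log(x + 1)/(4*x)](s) -3*pi*csc(pi*s)/(4*s - 4)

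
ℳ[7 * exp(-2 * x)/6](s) 7 * gamma(s)/(6 * 2^s)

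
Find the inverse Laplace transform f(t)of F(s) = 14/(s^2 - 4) 7*sinh(2*t)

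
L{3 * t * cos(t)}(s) 3 * (s^2 - 1)/(s^2 + 1)^2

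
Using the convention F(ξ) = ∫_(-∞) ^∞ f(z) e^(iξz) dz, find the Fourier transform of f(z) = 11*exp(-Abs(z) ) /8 11/(4*(ξ^2 + 1) ) 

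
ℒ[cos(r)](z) z/(z^2+1)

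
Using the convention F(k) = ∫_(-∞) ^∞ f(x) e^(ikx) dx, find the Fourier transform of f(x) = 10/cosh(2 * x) 5 * pi/cosh(pi * k/4) 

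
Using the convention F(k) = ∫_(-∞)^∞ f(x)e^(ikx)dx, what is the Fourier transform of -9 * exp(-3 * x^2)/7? -3 * sqrt(3) * sqrt(pi) * exp(-k^2/12)/7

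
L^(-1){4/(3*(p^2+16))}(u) sin(4*u)/3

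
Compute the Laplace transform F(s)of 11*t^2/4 11/(2*s^3)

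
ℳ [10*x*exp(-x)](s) 10*gamma(s+1)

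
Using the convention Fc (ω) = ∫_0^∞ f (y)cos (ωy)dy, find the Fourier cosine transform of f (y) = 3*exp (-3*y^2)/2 sqrt (3)*sqrt (pi)*exp (-ω^2/12)/4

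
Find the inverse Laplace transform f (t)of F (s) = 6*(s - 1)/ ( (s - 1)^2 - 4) 6*exp (t)*cosh (2*t)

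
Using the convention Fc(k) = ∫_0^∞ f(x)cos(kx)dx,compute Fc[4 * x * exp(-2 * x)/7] 4 * (4 - k^2)/(7 * (k^2+4)^2)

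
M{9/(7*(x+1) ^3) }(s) 9*pi*(s - 2)*(s - 1) /(14*sin(pi*s) ) 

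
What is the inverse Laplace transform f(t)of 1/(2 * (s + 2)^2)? t * exp(-2 * t)/2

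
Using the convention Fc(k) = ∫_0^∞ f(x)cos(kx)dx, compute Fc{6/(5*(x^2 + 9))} pi*exp(-3*k)/5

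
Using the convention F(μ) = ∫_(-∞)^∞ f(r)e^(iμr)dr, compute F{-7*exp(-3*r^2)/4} -7*sqrt(3)*sqrt(pi)*exp(-μ^2/12)/12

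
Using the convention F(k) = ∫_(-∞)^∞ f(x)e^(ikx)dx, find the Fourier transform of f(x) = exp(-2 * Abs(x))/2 2/(k^2 + 4)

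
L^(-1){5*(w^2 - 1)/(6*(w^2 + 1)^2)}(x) 5*x*cos(x)/6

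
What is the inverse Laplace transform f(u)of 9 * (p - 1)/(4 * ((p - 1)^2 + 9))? 9 * exp(u) * cos(3 * u)/4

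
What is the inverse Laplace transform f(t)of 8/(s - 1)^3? 4*t^2*exp(t)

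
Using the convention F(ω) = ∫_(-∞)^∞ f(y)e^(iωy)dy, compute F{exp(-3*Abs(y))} 6/(ω^2 + 9)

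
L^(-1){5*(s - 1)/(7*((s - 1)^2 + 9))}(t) 5*exp(t)*cos(3*t)/7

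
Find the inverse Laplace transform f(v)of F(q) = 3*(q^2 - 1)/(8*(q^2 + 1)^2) 3*v*cos(v)/8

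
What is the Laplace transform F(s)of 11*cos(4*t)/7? 11*s/(7*(s^2 + 16))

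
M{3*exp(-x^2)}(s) 3*gamma(s/2)/2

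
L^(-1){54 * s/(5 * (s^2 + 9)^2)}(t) 9 * t * sin(3 * t)/5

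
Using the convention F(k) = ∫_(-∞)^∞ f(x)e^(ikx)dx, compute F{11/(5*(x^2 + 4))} 11*pi*exp(-2*Abs(k))/10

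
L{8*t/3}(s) 8/(3*s^2)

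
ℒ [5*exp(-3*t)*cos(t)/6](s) 5*(s+3)/(6*((s+3)^2+1))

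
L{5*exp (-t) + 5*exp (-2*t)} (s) 5/ (s + 1) + 5/ (s + 2)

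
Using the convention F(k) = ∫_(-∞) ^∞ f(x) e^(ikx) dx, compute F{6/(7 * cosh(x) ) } 6 * pi/(7 * cosh(pi * k/2) ) 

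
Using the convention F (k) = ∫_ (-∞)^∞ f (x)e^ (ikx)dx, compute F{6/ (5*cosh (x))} 6*pi/ (5*cosh (pi*k/2))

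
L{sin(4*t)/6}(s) 2/(3*(s^2 + 16))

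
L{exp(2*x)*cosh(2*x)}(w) (w - 2)/(w*(w - 4))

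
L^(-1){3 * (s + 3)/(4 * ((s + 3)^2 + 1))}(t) 3 * exp(-3 * t) * cos(t)/4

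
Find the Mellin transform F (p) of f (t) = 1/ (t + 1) pi * csc (pi * p) 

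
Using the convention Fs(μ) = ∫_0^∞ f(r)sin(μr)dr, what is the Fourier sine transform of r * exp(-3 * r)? 6 * μ/(μ^2+9)^2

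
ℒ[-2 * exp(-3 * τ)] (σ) -2/(σ + 3)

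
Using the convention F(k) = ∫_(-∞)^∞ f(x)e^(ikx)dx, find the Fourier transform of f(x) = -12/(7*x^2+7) -12*pi*exp(-Abs(k))/7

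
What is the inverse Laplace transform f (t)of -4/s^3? -2*t^2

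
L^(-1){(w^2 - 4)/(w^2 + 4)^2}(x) x * cos(2 * x)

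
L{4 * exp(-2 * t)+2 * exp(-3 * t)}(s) 4/(s+2)+2/(s+3)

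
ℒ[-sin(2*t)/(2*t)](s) -atan(2/s)/2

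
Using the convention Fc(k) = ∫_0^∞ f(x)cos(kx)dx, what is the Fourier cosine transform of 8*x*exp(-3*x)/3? 8*(9 - k^2)/(3*(k^2 + 9)^2)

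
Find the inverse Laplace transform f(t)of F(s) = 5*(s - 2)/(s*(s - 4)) 5*exp(2*t)*cosh(2*t)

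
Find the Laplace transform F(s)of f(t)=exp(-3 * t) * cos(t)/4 (s + 3)/(4 * ((s + 3)^2 + 1))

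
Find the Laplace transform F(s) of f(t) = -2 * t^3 -12/s^4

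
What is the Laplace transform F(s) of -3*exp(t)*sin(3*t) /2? -9/(2*(s - 1) ^2+18) 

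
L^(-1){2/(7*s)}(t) 2/7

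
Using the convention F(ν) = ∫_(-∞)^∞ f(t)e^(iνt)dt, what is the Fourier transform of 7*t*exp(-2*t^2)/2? 7*sqrt(2)*I*sqrt(pi)*ν*exp(-ν^2/8)/16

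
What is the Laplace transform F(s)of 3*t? 3/s^2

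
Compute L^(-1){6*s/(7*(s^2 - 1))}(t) 6*cosh(t)/7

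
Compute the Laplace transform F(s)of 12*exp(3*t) 12/(s - 3)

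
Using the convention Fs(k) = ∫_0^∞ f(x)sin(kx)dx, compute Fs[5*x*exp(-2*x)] 20*k/(k^2+4)^2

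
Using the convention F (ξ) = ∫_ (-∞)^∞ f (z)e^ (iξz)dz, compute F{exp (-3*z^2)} sqrt (3)*sqrt (pi)*exp (-ξ^2/12)/3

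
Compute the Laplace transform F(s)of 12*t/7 12/(7*s^2)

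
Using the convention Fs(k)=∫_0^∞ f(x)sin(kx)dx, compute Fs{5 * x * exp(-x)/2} 5 * k/(k^2 + 1)^2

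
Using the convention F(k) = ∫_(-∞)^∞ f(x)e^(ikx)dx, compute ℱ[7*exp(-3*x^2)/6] 7*sqrt(3)*sqrt(pi)*exp(-k^2/12)/18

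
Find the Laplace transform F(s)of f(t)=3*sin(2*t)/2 3/(s^2 + 4)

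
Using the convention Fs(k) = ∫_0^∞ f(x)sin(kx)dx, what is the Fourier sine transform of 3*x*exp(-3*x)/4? 9*k/(2*(k^2 + 9)^2)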